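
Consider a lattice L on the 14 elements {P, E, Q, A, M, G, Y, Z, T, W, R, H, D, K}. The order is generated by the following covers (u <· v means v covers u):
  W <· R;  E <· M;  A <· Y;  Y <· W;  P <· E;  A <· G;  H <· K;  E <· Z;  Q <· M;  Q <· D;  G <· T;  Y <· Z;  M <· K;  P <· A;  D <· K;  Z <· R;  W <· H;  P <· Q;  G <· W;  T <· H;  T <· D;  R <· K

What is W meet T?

Common lower bounds of {W, T}: A, G, P.
The greatest among these is G.

G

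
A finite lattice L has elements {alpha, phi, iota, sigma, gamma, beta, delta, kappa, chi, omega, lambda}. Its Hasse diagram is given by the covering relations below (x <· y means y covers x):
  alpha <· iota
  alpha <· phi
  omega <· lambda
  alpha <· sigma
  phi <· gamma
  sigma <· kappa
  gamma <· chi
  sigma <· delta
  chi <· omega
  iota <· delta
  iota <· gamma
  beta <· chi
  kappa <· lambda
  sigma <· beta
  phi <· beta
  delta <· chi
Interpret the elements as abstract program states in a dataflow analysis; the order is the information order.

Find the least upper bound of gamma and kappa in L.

lambda

Common upper bounds of {gamma, kappa}: lambda.
The least among these is lambda.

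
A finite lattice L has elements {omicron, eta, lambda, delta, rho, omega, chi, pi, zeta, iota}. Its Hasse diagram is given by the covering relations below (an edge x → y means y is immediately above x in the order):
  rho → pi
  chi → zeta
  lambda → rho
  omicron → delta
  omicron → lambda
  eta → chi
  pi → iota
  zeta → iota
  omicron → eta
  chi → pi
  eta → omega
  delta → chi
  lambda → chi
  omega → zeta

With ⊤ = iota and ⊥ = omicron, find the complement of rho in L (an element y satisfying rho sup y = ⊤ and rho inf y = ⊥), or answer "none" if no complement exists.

Need y with rho ∨ y = iota and rho ∧ y = omicron.
Checking each element gives: omega.

omega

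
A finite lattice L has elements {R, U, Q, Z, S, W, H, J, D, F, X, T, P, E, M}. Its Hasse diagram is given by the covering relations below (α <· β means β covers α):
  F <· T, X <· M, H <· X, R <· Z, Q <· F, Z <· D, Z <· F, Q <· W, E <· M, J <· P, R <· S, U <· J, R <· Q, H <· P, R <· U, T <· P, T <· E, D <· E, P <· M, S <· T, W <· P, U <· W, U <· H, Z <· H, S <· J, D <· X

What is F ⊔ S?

Common upper bounds of {F, S}: E, M, P, T.
The least among these is T.

T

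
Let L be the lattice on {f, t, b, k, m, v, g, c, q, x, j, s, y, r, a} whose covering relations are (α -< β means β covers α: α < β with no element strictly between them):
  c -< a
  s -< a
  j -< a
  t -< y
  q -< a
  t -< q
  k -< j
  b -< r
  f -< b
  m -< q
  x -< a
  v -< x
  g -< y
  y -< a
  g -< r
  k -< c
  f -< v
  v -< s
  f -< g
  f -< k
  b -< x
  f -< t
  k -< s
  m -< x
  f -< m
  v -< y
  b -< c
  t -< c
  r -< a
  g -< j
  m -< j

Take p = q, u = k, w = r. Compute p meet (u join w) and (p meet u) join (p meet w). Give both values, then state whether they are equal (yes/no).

q; f; no

u join w = a, so p meet (u join w) = q meet a = q.
p meet u = f and p meet w = f, so (p meet u) join (p meet w) = f join f = f.
Equal: no.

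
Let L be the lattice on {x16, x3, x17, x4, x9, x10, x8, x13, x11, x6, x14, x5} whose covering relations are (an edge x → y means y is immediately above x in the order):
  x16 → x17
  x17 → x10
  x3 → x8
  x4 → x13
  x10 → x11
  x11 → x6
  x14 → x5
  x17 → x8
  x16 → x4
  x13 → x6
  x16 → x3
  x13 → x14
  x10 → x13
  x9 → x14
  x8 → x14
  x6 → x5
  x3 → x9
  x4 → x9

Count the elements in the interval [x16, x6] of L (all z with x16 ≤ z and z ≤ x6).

The interval [x16, x6] = {x10, x11, x13, x16, x17, x4, x6}, which has 7 elements.

7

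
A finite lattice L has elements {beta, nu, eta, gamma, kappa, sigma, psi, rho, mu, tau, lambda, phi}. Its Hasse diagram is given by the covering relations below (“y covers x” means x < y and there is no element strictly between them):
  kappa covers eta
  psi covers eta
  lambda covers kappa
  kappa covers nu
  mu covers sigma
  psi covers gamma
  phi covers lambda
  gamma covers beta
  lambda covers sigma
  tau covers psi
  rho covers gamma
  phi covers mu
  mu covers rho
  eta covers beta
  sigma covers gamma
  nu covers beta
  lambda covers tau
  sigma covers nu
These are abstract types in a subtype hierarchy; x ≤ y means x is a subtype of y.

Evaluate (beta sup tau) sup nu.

beta ∨ tau = tau
tau ∨ nu = lambda

lambda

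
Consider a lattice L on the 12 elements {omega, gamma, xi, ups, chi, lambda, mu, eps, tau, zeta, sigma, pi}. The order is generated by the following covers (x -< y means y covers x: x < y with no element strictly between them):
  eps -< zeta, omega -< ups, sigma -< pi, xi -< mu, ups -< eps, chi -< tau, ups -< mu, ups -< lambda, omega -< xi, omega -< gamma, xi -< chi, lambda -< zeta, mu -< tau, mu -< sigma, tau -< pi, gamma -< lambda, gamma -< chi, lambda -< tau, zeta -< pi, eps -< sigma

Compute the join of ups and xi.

Common upper bounds of {ups, xi}: mu, pi, sigma, tau.
The least among these is mu.

mu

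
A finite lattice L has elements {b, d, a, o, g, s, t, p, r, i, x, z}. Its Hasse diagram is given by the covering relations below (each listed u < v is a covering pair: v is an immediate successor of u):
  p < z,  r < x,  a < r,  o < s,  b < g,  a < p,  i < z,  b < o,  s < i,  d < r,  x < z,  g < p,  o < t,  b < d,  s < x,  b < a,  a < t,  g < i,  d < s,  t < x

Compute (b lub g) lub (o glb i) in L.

i

b ∨ g = g
o ∧ i = o
g ∨ o = i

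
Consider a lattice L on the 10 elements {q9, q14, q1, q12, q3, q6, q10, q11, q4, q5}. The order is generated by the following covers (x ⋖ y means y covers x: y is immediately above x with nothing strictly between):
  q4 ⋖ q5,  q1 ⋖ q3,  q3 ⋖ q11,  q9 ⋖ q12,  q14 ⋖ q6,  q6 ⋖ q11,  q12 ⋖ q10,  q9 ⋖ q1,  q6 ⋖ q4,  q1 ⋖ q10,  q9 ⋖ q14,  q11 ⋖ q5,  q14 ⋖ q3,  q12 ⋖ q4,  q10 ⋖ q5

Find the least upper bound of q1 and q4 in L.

q5

Common upper bounds of {q1, q4}: q5.
The least among these is q5.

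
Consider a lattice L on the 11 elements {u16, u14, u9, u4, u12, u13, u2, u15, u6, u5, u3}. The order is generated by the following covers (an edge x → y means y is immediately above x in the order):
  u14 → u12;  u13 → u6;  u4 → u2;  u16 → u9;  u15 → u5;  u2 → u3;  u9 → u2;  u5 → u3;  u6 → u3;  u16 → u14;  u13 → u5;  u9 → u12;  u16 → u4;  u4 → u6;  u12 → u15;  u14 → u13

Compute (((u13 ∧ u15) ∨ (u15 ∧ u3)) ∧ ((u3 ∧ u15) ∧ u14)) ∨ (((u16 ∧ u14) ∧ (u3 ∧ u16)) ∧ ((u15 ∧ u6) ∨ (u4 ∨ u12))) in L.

u14

u13 ∧ u15 = u14
u15 ∧ u3 = u15
u14 ∨ u15 = u15
u3 ∧ u15 = u15
u15 ∧ u14 = u14
u15 ∧ u14 = u14
u16 ∧ u14 = u16
u3 ∧ u16 = u16
u16 ∧ u16 = u16
u15 ∧ u6 = u14
u4 ∨ u12 = u3
u14 ∨ u3 = u3
u16 ∧ u3 = u16
u14 ∨ u16 = u14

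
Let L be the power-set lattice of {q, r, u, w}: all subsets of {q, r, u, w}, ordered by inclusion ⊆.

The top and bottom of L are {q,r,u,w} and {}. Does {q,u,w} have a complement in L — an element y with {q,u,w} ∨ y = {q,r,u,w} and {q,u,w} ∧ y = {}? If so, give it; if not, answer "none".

{r}

Need y with {q,u,w} ∨ y = {q,r,u,w} and {q,u,w} ∧ y = {}.
Checking each element gives: {r}.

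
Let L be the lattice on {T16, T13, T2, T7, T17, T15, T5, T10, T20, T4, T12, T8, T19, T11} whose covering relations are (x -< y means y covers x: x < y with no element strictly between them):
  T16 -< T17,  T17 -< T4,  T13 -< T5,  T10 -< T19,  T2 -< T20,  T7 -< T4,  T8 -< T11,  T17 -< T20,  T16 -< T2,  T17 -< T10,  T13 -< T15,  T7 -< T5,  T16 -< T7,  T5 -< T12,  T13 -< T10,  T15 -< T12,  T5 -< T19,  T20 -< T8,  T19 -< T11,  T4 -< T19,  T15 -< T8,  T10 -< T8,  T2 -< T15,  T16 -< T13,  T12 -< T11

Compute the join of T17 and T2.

T20

Common upper bounds of {T17, T2}: T11, T20, T8.
The least among these is T20.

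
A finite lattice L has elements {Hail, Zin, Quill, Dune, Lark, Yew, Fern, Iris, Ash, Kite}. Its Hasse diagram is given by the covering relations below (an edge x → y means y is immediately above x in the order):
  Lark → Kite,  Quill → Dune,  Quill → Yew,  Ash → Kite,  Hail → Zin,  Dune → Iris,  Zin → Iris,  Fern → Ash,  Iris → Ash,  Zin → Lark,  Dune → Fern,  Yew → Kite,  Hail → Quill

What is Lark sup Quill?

Kite

Common upper bounds of {Lark, Quill}: Kite.
The least among these is Kite.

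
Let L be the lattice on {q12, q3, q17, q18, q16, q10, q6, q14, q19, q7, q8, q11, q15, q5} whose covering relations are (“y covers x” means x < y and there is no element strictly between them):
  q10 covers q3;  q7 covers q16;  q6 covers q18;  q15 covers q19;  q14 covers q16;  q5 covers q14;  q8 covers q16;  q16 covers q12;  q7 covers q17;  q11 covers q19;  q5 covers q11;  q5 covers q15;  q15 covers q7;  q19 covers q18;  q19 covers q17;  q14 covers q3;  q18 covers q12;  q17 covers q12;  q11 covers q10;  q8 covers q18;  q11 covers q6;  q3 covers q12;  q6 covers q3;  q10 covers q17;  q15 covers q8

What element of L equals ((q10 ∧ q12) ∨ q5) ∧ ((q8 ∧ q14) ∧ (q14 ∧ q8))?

q10 ∧ q12 = q12
q12 ∨ q5 = q5
q8 ∧ q14 = q16
q14 ∧ q8 = q16
q16 ∧ q16 = q16
q5 ∧ q16 = q16

q16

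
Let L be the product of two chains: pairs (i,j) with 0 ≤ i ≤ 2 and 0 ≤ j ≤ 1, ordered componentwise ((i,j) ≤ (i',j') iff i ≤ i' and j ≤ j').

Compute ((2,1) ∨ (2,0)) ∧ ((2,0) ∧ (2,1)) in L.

(2,0)

(2,1) ∨ (2,0) = (2,1)
(2,0) ∧ (2,1) = (2,0)
(2,1) ∧ (2,0) = (2,0)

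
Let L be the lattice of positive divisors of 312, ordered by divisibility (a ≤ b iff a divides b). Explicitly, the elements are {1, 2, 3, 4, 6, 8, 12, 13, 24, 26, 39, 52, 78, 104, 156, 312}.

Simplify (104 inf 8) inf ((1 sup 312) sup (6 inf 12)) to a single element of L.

104 ∧ 8 = 8
1 ∨ 312 = 312
6 ∧ 12 = 6
312 ∨ 6 = 312
8 ∧ 312 = 8

8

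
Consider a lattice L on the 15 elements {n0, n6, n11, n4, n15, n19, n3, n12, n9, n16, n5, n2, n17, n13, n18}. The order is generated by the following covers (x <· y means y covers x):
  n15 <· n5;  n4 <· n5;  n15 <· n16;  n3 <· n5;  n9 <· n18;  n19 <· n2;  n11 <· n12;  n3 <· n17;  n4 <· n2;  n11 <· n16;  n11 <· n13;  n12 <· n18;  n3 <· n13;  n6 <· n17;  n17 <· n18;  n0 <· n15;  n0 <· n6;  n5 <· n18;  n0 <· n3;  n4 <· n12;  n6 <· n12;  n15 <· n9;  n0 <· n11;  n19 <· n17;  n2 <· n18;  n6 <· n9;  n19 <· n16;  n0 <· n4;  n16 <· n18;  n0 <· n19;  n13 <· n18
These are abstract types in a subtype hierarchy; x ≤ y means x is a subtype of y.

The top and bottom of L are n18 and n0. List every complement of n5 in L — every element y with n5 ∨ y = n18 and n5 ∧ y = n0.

Need y with n5 ∨ y = n18 and n5 ∧ y = n0.
Checking each element gives: n11, n19, n6.

n11, n19, n6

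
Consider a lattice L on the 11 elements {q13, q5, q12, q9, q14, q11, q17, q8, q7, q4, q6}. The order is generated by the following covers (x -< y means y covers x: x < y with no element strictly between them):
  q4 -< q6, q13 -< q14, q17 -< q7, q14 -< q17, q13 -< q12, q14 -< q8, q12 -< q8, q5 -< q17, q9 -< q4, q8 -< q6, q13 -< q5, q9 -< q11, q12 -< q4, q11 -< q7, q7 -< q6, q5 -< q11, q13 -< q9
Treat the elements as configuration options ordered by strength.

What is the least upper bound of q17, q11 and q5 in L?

q7

Common upper bounds of {q17, q11, q5}: q6, q7.
The least among these is q7.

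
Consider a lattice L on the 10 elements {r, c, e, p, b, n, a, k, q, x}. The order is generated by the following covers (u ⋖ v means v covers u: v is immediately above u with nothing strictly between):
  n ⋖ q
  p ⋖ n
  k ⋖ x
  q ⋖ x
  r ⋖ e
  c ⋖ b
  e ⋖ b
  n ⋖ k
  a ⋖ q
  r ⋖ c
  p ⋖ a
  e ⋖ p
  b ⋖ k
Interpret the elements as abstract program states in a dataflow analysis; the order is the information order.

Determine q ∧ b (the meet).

e

Common lower bounds of {q, b}: e, r.
The greatest among these is e.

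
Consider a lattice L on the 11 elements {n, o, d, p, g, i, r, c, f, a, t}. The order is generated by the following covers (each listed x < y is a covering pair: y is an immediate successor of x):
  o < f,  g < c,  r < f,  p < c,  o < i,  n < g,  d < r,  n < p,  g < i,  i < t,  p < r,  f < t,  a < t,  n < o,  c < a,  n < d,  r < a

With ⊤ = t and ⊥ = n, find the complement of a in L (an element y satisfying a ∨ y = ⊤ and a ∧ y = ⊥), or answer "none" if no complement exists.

Need y with a ∨ y = t and a ∧ y = n.
Checking each element gives: o.

o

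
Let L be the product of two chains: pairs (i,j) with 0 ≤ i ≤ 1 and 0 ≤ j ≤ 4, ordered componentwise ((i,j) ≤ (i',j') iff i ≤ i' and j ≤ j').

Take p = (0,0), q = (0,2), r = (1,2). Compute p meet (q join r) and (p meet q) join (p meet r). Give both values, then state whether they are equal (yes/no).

(0,0); (0,0); yes

q join r = (1,2), so p meet (q join r) = (0,0) meet (1,2) = (0,0).
p meet q = (0,0) and p meet r = (0,0), so (p meet q) join (p meet r) = (0,0) join (0,0) = (0,0).
Equal: yes.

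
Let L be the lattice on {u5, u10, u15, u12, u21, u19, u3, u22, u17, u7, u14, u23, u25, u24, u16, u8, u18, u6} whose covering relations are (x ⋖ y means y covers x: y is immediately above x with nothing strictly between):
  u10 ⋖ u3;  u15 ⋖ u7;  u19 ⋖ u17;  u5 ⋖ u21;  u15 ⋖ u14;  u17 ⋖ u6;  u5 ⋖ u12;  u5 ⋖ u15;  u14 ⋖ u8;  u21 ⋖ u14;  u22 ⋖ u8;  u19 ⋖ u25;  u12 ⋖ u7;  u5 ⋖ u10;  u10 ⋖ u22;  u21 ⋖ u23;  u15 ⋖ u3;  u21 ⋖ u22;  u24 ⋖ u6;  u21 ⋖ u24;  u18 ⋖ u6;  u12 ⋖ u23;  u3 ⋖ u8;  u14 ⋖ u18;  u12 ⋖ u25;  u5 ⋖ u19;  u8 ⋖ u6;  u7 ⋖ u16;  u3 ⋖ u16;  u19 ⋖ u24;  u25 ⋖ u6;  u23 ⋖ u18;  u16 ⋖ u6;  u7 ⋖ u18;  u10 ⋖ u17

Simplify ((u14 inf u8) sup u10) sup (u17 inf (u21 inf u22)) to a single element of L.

u8

u14 ∧ u8 = u14
u14 ∨ u10 = u8
u21 ∧ u22 = u21
u17 ∧ u21 = u5
u8 ∨ u5 = u8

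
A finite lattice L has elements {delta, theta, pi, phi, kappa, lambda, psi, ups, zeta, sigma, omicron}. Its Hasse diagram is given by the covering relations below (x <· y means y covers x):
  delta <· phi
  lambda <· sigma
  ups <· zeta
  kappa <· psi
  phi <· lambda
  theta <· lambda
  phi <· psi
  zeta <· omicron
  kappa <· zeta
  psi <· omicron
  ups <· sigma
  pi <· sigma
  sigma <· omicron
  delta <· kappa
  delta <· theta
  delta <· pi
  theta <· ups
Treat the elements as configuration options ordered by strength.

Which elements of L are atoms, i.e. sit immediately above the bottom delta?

The atoms are exactly the elements that cover delta: kappa, phi, pi, theta.

kappa, phi, pi, theta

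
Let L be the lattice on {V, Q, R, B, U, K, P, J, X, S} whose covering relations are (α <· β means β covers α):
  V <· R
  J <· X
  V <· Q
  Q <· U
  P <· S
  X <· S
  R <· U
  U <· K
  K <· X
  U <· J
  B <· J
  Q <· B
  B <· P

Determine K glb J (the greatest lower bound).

U

Common lower bounds of {K, J}: Q, R, U, V.
The greatest among these is U.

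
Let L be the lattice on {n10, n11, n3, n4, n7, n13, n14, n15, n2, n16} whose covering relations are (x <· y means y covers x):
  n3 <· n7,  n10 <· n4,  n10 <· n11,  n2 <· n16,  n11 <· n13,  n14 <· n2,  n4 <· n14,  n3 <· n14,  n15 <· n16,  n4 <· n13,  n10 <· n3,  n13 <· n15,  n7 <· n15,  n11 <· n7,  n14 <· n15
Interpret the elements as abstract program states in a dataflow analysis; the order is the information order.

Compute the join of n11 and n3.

Common upper bounds of {n11, n3}: n15, n16, n7.
The least among these is n7.

n7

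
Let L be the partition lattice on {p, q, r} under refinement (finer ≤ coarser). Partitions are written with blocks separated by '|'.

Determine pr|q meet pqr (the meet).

pr|q

The meet (common refinement) of pr|q and pqr intersects blocks pairwise, giving pr|q.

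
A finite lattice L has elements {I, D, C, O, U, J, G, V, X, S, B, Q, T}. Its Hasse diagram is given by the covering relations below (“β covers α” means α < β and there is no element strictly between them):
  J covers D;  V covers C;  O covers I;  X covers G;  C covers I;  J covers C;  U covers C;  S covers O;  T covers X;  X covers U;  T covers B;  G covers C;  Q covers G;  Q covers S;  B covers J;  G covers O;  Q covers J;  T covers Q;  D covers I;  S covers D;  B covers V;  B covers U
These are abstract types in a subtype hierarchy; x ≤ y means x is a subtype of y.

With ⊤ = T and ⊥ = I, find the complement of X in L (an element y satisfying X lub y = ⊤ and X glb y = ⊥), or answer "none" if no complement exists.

D

Need y with X ∨ y = T and X ∧ y = I.
Checking each element gives: D.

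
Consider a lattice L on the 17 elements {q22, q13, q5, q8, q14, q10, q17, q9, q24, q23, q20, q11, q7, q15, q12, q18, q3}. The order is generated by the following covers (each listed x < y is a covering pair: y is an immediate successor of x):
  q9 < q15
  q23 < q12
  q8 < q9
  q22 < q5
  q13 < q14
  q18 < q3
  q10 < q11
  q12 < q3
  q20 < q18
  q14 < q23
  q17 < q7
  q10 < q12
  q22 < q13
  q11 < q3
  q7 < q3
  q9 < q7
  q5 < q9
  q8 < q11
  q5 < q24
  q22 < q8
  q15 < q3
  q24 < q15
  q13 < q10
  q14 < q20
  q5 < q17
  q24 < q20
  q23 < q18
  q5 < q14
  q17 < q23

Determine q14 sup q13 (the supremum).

q14

Common upper bounds of {q14, q13}: q12, q14, q18, q20, q23, q3.
The least among these is q14.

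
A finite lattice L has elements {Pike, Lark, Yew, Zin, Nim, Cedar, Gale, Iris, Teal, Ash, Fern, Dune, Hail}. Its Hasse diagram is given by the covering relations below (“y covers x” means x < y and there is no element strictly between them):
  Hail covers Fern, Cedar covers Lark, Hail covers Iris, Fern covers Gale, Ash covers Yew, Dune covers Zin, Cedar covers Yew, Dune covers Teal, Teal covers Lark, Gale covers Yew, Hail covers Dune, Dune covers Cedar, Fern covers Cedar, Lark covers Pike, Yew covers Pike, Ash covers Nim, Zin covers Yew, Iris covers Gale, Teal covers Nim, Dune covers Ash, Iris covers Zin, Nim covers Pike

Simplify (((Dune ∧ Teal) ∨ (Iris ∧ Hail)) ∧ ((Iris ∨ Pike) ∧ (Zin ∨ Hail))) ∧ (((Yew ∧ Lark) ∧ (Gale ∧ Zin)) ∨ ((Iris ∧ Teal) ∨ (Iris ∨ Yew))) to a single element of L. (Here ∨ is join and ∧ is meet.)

Iris

Dune ∧ Teal = Teal
Iris ∧ Hail = Iris
Teal ∨ Iris = Hail
Iris ∨ Pike = Iris
Zin ∨ Hail = Hail
Iris ∧ Hail = Iris
Hail ∧ Iris = Iris
Yew ∧ Lark = Pike
Gale ∧ Zin = Yew
Pike ∧ Yew = Pike
Iris ∧ Teal = Pike
Iris ∨ Yew = Iris
Pike ∨ Iris = Iris
Pike ∨ Iris = Iris
Iris ∧ Iris = Iris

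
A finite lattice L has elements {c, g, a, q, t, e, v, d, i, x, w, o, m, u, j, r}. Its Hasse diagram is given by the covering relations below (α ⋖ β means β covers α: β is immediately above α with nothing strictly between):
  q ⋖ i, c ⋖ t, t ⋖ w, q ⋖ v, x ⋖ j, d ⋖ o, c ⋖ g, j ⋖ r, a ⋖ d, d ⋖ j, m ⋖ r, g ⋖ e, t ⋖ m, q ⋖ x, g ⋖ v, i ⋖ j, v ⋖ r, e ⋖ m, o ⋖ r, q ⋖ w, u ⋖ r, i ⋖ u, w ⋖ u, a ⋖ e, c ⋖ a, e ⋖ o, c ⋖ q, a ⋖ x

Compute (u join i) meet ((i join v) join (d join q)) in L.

u ∨ i = u
i ∨ v = r
d ∨ q = j
r ∨ j = r
u ∧ r = u

u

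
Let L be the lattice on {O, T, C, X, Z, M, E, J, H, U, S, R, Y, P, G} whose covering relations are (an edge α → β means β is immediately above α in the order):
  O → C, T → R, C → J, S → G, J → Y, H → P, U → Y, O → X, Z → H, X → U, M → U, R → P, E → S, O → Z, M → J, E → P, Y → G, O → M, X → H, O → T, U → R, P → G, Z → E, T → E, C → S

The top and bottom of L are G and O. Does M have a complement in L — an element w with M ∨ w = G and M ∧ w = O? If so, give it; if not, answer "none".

Need w with M ∨ w = G and M ∧ w = O.
Checking each element gives: S.

S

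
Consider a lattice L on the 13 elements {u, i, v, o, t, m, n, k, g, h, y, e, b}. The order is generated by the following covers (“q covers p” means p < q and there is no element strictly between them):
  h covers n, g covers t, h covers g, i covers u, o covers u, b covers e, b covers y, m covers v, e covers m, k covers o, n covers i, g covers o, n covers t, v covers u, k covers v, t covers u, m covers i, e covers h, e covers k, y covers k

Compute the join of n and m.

Common upper bounds of {n, m}: b, e.
The least among these is e.

e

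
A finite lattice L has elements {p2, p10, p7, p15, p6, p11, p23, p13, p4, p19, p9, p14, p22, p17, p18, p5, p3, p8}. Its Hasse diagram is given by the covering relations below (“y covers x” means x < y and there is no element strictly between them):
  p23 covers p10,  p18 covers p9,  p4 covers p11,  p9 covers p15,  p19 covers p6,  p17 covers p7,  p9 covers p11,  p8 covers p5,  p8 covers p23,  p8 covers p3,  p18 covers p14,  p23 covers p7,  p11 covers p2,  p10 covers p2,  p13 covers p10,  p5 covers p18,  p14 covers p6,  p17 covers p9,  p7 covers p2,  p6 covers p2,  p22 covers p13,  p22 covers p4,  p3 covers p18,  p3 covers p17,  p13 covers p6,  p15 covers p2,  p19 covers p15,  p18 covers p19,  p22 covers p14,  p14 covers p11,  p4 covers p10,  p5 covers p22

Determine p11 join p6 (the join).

Common upper bounds of {p11, p6}: p14, p18, p22, p3, p5, p8.
The least among these is p14.

p14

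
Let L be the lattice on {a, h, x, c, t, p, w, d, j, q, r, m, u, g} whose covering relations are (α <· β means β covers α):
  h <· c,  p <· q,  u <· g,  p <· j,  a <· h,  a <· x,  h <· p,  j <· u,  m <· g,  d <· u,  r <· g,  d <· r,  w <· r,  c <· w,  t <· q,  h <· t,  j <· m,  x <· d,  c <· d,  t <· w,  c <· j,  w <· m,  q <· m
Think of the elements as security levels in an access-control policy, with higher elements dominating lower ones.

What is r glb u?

Common lower bounds of {r, u}: a, c, d, h, x.
The greatest among these is d.

d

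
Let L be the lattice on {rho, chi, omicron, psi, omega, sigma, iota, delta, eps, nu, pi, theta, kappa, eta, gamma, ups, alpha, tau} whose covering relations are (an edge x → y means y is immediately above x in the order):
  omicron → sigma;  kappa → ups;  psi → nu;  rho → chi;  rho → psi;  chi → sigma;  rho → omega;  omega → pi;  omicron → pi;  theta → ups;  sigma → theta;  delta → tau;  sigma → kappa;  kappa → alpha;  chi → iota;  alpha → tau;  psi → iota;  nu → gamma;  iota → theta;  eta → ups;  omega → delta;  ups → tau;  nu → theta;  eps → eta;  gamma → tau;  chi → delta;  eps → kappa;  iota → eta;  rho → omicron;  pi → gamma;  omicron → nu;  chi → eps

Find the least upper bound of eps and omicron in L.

Common upper bounds of {eps, omicron}: alpha, kappa, tau, ups.
The least among these is kappa.

kappa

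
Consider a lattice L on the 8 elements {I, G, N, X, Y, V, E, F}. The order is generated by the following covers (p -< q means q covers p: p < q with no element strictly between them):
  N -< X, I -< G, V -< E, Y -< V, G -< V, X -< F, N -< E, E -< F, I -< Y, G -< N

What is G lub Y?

V

Common upper bounds of {G, Y}: E, F, V.
The least among these is V.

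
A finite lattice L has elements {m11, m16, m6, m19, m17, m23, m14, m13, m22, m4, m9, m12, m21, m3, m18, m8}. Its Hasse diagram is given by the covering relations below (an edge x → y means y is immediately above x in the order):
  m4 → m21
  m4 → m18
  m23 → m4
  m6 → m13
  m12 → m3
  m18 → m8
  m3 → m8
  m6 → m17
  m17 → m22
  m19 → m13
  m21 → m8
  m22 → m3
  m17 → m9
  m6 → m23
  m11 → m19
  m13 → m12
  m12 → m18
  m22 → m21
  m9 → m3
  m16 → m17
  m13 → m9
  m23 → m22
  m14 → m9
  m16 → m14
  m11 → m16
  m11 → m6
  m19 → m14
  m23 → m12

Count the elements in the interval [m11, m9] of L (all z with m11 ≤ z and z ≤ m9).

The interval [m11, m9] = {m11, m13, m14, m16, m17, m19, m6, m9}, which has 8 elements.

8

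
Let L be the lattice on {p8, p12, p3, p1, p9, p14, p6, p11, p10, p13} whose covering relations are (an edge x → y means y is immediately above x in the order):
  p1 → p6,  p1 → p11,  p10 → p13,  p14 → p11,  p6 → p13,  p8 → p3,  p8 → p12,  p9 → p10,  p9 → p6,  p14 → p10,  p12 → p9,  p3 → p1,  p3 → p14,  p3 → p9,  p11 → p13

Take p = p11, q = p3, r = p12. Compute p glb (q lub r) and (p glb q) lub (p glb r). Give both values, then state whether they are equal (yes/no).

q lub r = p9, so p glb (q lub r) = p11 glb p9 = p3.
p glb q = p3 and p glb r = p8, so (p glb q) lub (p glb r) = p3 lub p8 = p3.
Equal: yes.

p3; p3; yes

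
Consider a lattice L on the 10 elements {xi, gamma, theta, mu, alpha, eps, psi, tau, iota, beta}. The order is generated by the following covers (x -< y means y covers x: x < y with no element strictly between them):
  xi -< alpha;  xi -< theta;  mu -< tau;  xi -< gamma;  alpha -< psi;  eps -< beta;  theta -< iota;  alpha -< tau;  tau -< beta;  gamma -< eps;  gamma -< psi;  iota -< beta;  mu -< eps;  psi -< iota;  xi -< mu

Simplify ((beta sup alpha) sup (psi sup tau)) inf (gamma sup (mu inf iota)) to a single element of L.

gamma

beta ∨ alpha = beta
psi ∨ tau = beta
beta ∨ beta = beta
mu ∧ iota = xi
gamma ∨ xi = gamma
beta ∧ gamma = gamma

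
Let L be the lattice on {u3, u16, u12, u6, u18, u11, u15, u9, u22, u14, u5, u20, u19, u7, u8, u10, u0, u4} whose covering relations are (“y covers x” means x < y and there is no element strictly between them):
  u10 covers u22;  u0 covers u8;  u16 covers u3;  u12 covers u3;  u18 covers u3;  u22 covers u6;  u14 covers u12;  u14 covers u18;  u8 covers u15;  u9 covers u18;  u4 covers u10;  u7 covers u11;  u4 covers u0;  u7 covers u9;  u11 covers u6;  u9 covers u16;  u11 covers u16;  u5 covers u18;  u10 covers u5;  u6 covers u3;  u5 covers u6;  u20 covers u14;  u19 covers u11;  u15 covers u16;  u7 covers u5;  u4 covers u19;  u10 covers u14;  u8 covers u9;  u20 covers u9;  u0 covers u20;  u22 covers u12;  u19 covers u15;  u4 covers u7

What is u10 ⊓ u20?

Common lower bounds of {u10, u20}: u12, u14, u18, u3.
The greatest among these is u14.

u14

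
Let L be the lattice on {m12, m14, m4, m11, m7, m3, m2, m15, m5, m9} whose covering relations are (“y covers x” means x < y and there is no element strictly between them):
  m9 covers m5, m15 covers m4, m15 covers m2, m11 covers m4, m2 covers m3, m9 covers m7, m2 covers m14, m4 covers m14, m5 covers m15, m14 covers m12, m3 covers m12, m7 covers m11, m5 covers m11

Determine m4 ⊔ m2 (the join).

Common upper bounds of {m4, m2}: m15, m5, m9.
The least among these is m15.

m15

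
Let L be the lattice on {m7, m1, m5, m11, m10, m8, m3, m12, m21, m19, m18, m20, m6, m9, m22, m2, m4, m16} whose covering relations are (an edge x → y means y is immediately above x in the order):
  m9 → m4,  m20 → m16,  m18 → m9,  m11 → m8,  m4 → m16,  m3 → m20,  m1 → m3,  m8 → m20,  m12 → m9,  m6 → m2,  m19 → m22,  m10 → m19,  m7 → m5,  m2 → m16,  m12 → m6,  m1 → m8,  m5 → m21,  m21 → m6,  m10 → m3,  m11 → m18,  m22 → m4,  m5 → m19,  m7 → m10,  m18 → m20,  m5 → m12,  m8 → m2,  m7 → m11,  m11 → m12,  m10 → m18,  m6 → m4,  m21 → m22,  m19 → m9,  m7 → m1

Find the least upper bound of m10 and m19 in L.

m19

Common upper bounds of {m10, m19}: m16, m19, m22, m4, m9.
The least among these is m19.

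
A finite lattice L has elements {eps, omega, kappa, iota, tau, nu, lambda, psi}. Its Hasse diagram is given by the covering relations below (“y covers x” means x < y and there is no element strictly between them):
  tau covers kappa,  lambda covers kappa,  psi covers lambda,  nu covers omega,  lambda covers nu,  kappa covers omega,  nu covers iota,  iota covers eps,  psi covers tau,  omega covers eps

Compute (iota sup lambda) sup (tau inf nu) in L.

iota ∨ lambda = lambda
tau ∧ nu = omega
lambda ∨ omega = lambda

lambda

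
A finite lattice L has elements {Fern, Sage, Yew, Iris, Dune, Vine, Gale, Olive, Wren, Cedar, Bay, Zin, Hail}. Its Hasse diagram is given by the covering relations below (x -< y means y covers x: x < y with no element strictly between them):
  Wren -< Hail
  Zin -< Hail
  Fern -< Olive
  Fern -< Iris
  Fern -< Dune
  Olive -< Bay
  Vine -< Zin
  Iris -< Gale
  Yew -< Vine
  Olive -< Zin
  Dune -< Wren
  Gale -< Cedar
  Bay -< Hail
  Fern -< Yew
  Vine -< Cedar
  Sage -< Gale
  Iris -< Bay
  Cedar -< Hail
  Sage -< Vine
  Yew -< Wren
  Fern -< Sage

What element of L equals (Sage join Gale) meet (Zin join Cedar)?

Sage ∨ Gale = Gale
Zin ∨ Cedar = Hail
Gale ∧ Hail = Gale

Gale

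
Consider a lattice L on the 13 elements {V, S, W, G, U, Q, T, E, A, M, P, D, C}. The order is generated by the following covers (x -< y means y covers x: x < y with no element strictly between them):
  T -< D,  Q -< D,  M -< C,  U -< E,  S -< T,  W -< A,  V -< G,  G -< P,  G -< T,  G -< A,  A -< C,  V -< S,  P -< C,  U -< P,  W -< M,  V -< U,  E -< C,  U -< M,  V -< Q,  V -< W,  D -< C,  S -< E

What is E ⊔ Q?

Common upper bounds of {E, Q}: C.
The least among these is C.

C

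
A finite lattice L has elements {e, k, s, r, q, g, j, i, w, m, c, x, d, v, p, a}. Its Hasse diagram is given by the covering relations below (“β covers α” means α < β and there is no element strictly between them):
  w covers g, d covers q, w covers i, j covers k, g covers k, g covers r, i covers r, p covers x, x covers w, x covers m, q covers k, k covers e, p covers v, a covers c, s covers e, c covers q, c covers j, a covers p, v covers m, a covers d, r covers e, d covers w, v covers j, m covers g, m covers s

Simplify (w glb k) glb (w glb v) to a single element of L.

w ∧ k = k
w ∧ v = g
k ∧ g = k

k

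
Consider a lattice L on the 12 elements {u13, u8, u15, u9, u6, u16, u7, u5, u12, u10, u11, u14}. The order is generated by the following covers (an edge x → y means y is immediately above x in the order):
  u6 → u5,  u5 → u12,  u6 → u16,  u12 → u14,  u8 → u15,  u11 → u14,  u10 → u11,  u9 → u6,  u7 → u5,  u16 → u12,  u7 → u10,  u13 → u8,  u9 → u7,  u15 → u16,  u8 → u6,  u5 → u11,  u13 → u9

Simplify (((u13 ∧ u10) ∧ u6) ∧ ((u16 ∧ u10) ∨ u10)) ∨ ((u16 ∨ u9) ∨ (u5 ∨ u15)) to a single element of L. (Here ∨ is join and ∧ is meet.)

u12

u13 ∧ u10 = u13
u13 ∧ u6 = u13
u16 ∧ u10 = u9
u9 ∨ u10 = u10
u13 ∧ u10 = u13
u16 ∨ u9 = u16
u5 ∨ u15 = u12
u16 ∨ u12 = u12
u13 ∨ u12 = u12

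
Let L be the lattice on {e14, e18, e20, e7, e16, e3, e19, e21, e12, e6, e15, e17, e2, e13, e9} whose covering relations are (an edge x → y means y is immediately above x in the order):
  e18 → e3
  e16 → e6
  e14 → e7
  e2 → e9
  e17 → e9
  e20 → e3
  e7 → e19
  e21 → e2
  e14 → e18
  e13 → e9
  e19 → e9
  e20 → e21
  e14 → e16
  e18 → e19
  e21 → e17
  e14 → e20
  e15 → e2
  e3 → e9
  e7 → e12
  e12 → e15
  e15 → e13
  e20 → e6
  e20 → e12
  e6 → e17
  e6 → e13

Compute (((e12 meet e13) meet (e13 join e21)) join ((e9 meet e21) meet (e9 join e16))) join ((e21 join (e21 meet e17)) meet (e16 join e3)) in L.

e12 ∧ e13 = e12
e13 ∨ e21 = e9
e12 ∧ e9 = e12
e9 ∧ e21 = e21
e9 ∨ e16 = e9
e21 ∧ e9 = e21
e12 ∨ e21 = e2
e21 ∧ e17 = e21
e21 ∨ e21 = e21
e16 ∨ e3 = e9
e21 ∧ e9 = e21
e2 ∨ e21 = e2

e2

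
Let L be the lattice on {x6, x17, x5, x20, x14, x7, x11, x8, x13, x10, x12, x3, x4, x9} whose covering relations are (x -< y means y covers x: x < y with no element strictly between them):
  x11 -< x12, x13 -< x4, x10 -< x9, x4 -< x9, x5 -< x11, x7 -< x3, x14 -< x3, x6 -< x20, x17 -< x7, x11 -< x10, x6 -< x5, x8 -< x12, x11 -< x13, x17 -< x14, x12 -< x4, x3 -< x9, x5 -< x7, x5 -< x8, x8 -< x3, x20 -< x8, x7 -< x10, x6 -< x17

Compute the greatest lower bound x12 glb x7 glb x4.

Common lower bounds of {x12, x7, x4}: x5, x6.
The greatest among these is x5.

x5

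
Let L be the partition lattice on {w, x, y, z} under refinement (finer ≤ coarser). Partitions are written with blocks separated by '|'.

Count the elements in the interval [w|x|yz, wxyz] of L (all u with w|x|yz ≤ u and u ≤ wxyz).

5

The interval [w|x|yz, wxyz] = {wxyz, wx|yz, wyz|x, w|xyz, w|x|yz}, which has 5 elements.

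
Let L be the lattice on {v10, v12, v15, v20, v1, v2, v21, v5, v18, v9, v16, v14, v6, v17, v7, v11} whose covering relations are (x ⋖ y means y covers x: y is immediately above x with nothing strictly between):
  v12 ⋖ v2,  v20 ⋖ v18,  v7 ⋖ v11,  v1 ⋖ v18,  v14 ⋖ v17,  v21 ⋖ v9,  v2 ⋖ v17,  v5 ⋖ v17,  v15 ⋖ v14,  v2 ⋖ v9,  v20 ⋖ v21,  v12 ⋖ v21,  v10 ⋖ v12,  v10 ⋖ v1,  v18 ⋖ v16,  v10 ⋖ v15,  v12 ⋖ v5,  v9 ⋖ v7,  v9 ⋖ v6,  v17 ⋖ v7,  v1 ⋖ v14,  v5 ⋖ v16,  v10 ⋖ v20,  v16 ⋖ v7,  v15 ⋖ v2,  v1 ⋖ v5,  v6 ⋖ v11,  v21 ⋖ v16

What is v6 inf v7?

Common lower bounds of {v6, v7}: v10, v12, v15, v2, v20, v21, v9.
The greatest among these is v9.

v9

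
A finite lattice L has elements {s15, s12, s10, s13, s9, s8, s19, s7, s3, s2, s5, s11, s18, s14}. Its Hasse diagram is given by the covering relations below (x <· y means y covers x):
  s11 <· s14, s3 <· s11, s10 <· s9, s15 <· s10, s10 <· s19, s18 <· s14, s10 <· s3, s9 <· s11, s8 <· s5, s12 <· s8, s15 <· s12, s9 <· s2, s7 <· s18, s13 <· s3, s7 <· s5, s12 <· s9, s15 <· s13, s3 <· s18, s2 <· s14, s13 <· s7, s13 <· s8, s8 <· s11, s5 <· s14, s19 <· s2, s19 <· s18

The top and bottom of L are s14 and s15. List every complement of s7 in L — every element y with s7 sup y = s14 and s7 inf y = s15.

s2, s9

Need y with s7 ∨ y = s14 and s7 ∧ y = s15.
Checking each element gives: s2, s9.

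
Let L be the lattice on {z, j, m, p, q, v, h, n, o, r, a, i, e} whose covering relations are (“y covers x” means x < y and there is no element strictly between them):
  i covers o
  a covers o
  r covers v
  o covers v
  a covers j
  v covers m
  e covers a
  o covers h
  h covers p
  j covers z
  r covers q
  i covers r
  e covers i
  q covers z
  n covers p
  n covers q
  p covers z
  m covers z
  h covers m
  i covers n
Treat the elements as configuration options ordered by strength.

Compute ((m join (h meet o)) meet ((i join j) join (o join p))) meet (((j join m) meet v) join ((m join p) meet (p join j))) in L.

h

h ∧ o = h
m ∨ h = h
i ∨ j = e
o ∨ p = o
e ∨ o = e
h ∧ e = h
j ∨ m = a
a ∧ v = v
m ∨ p = h
p ∨ j = a
h ∧ a = h
v ∨ h = o
h ∧ o = h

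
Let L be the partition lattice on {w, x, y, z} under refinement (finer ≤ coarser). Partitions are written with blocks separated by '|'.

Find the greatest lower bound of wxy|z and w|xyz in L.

The meet (common refinement) of wxy|z and w|xyz intersects blocks pairwise, giving w|xy|z.

w|xy|z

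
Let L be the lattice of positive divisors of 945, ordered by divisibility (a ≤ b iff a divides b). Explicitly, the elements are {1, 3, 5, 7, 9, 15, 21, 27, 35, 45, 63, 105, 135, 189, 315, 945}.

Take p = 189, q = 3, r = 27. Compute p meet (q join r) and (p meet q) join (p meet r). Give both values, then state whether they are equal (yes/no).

q join r = 27, so p meet (q join r) = 189 meet 27 = 27.
p meet q = 3 and p meet r = 27, so (p meet q) join (p meet r) = 3 join 27 = 27.
Equal: yes.

27; 27; yes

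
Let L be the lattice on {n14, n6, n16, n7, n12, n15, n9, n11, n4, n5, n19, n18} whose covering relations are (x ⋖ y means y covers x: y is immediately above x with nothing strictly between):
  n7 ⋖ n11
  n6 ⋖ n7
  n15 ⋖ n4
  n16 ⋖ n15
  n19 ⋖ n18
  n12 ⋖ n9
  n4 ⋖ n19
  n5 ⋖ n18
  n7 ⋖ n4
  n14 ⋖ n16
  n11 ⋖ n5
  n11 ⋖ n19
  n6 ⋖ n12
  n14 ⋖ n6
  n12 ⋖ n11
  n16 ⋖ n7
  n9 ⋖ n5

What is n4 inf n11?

Common lower bounds of {n4, n11}: n14, n16, n6, n7.
The greatest among these is n7.

n7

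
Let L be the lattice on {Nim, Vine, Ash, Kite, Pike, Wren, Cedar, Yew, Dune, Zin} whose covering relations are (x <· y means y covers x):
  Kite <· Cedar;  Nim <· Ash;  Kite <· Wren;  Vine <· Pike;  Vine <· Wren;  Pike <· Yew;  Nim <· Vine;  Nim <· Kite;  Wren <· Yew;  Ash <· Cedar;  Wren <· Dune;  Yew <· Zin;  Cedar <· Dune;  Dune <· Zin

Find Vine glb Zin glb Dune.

Common lower bounds of {Vine, Zin, Dune}: Nim, Vine.
The greatest among these is Vine.

Vine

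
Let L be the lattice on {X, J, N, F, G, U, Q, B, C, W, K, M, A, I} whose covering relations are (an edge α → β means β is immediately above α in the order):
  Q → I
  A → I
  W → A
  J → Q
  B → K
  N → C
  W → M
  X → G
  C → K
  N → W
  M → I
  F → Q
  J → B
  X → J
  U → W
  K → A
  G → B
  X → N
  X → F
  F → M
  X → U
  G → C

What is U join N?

W

Common upper bounds of {U, N}: A, I, M, W.
The least among these is W.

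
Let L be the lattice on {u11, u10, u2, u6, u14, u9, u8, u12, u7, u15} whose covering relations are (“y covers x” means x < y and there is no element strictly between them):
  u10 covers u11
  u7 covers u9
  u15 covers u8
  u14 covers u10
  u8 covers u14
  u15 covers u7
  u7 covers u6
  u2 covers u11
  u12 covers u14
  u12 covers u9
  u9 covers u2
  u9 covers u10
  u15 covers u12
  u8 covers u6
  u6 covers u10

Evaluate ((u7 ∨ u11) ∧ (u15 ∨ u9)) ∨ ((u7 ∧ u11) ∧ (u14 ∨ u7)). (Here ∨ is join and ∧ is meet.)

u7

u7 ∨ u11 = u7
u15 ∨ u9 = u15
u7 ∧ u15 = u7
u7 ∧ u11 = u11
u14 ∨ u7 = u15
u11 ∧ u15 = u11
u7 ∨ u11 = u7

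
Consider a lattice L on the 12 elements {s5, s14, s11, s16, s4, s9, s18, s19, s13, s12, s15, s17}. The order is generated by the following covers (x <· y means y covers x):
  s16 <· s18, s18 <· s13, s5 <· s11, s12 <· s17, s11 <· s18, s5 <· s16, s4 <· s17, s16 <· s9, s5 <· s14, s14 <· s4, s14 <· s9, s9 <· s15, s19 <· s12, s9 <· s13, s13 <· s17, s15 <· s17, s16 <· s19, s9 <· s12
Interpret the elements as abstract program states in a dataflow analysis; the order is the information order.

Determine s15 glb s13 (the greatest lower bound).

Common lower bounds of {s15, s13}: s14, s16, s5, s9.
The greatest among these is s9.

s9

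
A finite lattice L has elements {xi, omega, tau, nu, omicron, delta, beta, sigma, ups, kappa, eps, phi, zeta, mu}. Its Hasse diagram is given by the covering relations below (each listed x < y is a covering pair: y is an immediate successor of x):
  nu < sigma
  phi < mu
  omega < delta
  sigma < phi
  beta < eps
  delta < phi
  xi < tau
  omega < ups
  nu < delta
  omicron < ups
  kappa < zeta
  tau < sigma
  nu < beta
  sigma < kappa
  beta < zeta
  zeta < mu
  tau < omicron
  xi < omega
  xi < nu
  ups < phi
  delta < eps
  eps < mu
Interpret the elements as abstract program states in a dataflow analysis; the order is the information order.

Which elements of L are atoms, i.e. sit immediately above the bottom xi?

The atoms are exactly the elements that cover xi: nu, omega, tau.

nu, omega, tau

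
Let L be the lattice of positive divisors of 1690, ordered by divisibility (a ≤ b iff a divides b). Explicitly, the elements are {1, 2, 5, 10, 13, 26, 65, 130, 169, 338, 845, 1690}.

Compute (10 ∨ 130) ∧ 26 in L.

10 ∨ 130 = 130
130 ∧ 26 = 26

26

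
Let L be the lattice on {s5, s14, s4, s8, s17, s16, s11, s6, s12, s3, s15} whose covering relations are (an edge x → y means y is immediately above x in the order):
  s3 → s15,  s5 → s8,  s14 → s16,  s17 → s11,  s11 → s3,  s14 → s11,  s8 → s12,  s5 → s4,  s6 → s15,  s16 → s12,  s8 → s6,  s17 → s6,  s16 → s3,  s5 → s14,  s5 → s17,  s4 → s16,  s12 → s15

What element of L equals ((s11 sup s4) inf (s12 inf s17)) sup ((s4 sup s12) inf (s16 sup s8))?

s11 ∨ s4 = s3
s12 ∧ s17 = s5
s3 ∧ s5 = s5
s4 ∨ s12 = s12
s16 ∨ s8 = s12
s12 ∧ s12 = s12
s5 ∨ s12 = s12

s12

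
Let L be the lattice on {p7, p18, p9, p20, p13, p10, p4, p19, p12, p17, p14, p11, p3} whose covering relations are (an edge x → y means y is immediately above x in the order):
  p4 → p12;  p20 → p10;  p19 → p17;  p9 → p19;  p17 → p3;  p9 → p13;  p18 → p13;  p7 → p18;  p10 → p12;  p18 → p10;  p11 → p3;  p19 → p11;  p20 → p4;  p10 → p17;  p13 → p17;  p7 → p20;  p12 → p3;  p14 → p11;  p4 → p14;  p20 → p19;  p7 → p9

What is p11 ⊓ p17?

Common lower bounds of {p11, p17}: p19, p20, p7, p9.
The greatest among these is p19.

p19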